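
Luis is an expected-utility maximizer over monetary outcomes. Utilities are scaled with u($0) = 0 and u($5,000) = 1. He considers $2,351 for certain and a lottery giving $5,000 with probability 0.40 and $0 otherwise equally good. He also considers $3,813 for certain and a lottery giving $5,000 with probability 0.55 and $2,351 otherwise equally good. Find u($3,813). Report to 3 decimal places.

First, u($2,351) = 0.40·u($5,000) + 0.60·u($0) = 0.40.
The second indifference gives u($3,813) = 0.55·u($5,000) + 0.45·u($2,351) = 0.55·1.00 + 0.45·0.40 = 0.7300.

0.730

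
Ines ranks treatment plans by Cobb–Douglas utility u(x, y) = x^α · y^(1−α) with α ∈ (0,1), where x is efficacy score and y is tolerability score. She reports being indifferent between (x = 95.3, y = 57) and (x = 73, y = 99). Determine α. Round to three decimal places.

The Cobb–Douglas utilities coincide, so 95.3^α·57^(1−α) = 73^α·99^(1−α).
(95.3/73)^α = (99/57)^(1−α); take logs: α·ln(95.3/73) = (1−α)·ln(99/57), i.e. α·0.266570 = (1−α)·0.552069.
Thus α·(0.818639) = 0.552069, so α = 0.552069/0.818639 ≈ 0.674.

α ≈ 0.674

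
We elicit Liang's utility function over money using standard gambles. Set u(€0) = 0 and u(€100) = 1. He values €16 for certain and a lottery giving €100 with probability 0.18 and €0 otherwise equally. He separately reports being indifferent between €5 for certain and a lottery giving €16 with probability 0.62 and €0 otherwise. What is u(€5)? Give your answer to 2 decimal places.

0.11

The first gamble pins u(€16): it must equal 0.18·1 + 0.82·0 = 0.18.
Chaining: u(€5) = 0.62·0.18 + 0.38·0.00 = 0.1116.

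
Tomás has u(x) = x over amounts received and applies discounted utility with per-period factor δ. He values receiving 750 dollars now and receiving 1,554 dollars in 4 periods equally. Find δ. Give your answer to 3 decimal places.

The payoff in 4 periods is discounted by δ^4, so u(750) = δ^4·u(1554) and δ^4 = u(750)/u(1554).
With u(x) = x: δ^4 = 750/1554 = 0.48263.
Hence δ = (0.48263)^(1/4) = 0.83349.

δ ≈ 0.833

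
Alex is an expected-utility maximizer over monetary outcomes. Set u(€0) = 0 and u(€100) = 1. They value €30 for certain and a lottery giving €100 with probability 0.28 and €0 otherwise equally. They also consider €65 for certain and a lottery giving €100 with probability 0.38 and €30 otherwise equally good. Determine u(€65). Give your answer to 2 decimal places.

0.55

The first gamble pins u(€30): it must equal 0.28·1 + 0.72·0 = 0.28.
The second indifference gives u(€65) = 0.38·u(€100) + 0.62·u(€30) = 0.38·1.00 + 0.62·0.28 = 0.5536.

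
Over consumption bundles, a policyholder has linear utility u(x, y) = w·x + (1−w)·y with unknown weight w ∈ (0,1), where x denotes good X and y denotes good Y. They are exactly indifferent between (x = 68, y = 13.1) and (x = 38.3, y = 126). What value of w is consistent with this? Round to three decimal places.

u(68,13.1) = u(38.3,126) means w·68 + (1−w)·13.1 = w·38.3 + (1−w)·126.
Collecting terms: w·29.7 = (1−w)·112.9.
The marginal rate of substitution is 112.9/29.7, so w = 112.9/(29.7+112.9) = 0.792.

w = 0.792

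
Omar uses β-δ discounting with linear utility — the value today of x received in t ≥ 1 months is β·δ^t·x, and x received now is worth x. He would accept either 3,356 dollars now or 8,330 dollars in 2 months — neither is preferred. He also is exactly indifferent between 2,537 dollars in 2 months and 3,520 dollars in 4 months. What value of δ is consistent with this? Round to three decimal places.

The second indifference involves only future payoffs, so β cancels: β·δ^2·2537 = β·δ^4·3520, giving δ^2 = 2537/3520 = 0.72074, so δ = 0.84896.

δ ≈ 0.849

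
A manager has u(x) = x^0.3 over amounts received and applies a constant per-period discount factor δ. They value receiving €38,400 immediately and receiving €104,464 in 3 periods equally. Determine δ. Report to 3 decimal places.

δ ≈ 0.905

Equating discounted utilities: u(38400) = δ^3·u(104464) ⇒ δ^3 = u(38400)/u(104464).
With u(x) = x^0.3: δ^3 = 38400^0.3/104464^0.3 = (38400/104464)^0.3 = 0.74064.
Hence δ = (0.74064)^(1/3) = 0.90477.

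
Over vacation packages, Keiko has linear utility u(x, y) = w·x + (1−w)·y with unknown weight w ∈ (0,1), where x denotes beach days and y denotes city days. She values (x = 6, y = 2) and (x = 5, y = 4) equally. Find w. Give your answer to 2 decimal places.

w = 0.67

Equating utilities: w·6 + (1−w)·2 = w·5 + (1−w)·4.
Rearranging, 1·w − 2·(1−w) = 0.
So w/(1−w) = 2/1 = 2.0000, giving w = 2/(1+2) = 0.67.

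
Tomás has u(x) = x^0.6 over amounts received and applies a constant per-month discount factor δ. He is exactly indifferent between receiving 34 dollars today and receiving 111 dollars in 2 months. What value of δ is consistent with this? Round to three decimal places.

Indifference means u(34) = δ^2 · u(111), so δ^2 = u(34)/u(111).
Since u(x) = x^0.6, δ^2 = (34/111)^0.6 = 0.30631^0.6 = 0.49169.
So δ = 0.49169^(1/2) ≈ 0.701.

δ ≈ 0.701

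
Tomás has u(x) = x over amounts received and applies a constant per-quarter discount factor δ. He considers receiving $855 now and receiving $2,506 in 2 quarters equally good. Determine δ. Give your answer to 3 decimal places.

δ ≈ 0.584

The payoff in 2 quarters is discounted by δ^2, so u(855) = δ^2·u(2506) and δ^2 = u(855)/u(2506).
With u(x) = x: δ^2 = 855/2506 = 0.34118.
Taking the square root: δ = 0.34118^(1/2) ≈ 0.584.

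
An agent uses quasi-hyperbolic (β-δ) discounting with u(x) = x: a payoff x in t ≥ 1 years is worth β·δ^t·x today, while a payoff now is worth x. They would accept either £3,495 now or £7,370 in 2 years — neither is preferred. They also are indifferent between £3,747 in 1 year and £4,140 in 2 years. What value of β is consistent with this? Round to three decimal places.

β ≈ 0.579

From the later pair, β·δ^1·3747 = β·δ^2·4140; dividing through, δ = 3747/4140 = 0.90507.
The first indifference: 3495 = β·δ^2·7370, so β = 3495/(δ^2·7370) = 3495/(0.81916·7370) ≈ 0.579.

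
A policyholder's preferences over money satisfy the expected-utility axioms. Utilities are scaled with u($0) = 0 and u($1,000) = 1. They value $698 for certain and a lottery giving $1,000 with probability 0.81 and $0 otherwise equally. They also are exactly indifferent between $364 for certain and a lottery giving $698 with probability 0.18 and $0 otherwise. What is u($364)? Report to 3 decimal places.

0.146

From the first indifference, u($698) = 0.81·u($1,000) + 0.19·u($0) = 0.81·1 + 0.19·0 = 0.81.
Chaining: u($364) = 0.18·0.81 + 0.82·0.00 = 0.1458.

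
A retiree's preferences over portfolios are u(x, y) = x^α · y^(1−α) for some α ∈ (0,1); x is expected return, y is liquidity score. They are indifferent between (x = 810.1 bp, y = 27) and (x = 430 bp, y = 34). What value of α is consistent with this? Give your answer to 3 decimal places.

α ≈ 0.267

Set the two utilities equal: 810.1^α·27^(1−α) = 430^α·34^(1−α).
Rearrange to (810.1/430)^α = (34/27)^(1−α) and take logs: α·0.633372 = (1−α)·0.230524.
So α/(1−α) = (0.230524)/(0.633372) = 0.363963, and α = 0.363963/1.363963 ≈ 0.267.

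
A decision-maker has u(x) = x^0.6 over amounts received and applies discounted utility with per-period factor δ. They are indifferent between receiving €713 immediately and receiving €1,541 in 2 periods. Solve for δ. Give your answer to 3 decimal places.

δ ≈ 0.794

Indifference means u(713) = δ^2 · u(1541), so δ^2 = u(713)/u(1541).
Since u(x) = x^0.6, δ^2 = (713/1541)^0.6 = 0.46269^0.6 = 0.62976.
Hence δ = (0.62976)^(1/2) = 0.79357.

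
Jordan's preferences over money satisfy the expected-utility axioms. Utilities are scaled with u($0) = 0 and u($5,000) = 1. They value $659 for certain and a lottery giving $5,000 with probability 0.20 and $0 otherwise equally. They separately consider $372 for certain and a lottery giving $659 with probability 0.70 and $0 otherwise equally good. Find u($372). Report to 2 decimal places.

0.14

The first gamble pins u($659): it must equal 0.20·1 + 0.80·0 = 0.20.
Then u($372) = 0.70·u($659) + 0.30·u($0) = 0.70·0.20 + 0.30·0.00 = 0.1400.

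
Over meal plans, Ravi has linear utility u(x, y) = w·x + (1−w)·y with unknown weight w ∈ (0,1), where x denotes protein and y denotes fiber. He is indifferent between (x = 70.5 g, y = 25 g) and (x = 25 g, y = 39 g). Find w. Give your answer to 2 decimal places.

w = 0.24

u(70.5,25) = u(25,39) means w·70.5 + (1−w)·25 = w·25 + (1−w)·39.
Rearranging, 45.5·w − 14·(1−w) = 0.
Hence w = 14/(45.5+14) = 14/59.5 = 0.24.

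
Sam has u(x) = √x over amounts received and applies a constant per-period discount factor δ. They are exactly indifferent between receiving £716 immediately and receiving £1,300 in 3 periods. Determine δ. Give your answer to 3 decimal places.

δ ≈ 0.905

Indifference means u(716) = δ^3 · u(1300), so δ^3 = u(716)/u(1300).
With u(x) = √x: δ^3 = √716/√1300 = √(716/1300) = 0.74214.
So δ = 0.74214^(1/3) ≈ 0.905.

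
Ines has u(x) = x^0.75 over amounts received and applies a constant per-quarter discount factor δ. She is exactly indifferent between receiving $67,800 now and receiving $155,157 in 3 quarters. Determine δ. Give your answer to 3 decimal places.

Indifference means u(67800) = δ^3 · u(155157), so δ^3 = u(67800)/u(155157).
Since u(x) = x^0.75, δ^3 = (67800/155157)^0.75 = 0.43698^0.75 = 0.53746.
So δ = 0.53746^(1/3) ≈ 0.813.

δ ≈ 0.813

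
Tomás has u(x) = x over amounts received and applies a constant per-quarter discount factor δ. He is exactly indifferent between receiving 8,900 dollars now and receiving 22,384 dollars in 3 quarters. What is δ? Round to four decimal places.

δ ≈ 0.7353

The payoff in 3 quarters is discounted by δ^3, so u(8900) = δ^3·u(22384) and δ^3 = u(8900)/u(22384).
With u(x) = x: δ^3 = 8900/22384 = 0.39761.
So δ = 0.39761^(1/3) ≈ 0.7353.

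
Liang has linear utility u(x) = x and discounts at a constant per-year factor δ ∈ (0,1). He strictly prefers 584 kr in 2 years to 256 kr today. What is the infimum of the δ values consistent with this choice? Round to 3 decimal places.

δ > 0.662

Under u(x) = x this choice says 256 < δ^2·584.
Hence δ^2 > 256/584 = 0.43836, and x ↦ x^(1/2) is increasing on (0,∞).
δ > 0.43836^(1/2) = 0.662.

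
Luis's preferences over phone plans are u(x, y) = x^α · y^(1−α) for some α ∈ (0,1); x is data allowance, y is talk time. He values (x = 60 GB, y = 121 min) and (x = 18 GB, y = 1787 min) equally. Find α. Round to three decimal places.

Indifference: 60^α · 121^(1−α) = 18^α · 1787^(1−α).
Rearrange to (60/18)^α = (1787/121)^(1−α) and take logs: α·1.203973 = (1−α)·2.692503.
Thus α·(3.896476) = 2.692503, so α = 2.692503/3.896476 ≈ 0.691.

α ≈ 0.691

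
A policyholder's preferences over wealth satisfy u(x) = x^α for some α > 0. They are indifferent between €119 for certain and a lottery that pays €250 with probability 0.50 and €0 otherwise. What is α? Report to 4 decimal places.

α ≈ 0.9337

The lottery's expected utility is 0.50·u(250) + 0.50·u(0) = 0.50·250^α (since u(0) = 0 for α > 0).
Setting u(119) equal to that: 119^α = 0.50·250^α ⇒ (119/250)^α = 0.50.
Take logs: α = ln 0.50 / ln(119/250) ≈ 0.933736.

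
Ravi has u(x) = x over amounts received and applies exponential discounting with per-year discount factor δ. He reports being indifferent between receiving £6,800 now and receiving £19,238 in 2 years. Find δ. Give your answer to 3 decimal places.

δ ≈ 0.595

Indifference means u(6800) = δ^2 · u(19238), so δ^2 = u(6800)/u(19238).
With u(x) = x: δ^2 = 6800/19238 = 0.35347.
So δ = 0.35347^(1/2) ≈ 0.595.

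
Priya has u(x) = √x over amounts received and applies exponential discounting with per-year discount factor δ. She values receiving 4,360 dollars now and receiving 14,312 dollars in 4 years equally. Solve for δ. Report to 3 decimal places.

The payoff in 4 years is discounted by δ^4, so u(4360) = δ^4·u(14312) and δ^4 = u(4360)/u(14312).
Since u(x) = √x, δ^4 = √(4360/14312) = 0.55194.
Hence δ = (0.55194)^(1/4) = 0.86193.

δ ≈ 0.862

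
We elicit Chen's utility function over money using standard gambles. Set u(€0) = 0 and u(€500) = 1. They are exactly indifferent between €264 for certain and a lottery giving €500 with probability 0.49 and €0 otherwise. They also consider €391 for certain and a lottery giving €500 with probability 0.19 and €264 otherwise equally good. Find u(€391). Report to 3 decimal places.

0.587

The first gamble pins u(€264): it must equal 0.49·1 + 0.51·0 = 0.49.
Then u(€391) = 0.19·u(€500) + 0.81·u(€264) = 0.19·1.00 + 0.81·0.49 = 0.5869.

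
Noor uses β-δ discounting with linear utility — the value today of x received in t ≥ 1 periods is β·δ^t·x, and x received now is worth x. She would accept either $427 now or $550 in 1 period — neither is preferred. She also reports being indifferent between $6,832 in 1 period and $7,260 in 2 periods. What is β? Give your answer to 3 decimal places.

From the later pair, β·δ^1·6832 = β·δ^2·7260; dividing through, δ = 6832/7260 = 0.94105.
The first indifference: 427 = β·δ·550, so β = 427/(δ·550) = 427/(0.94105·550) ≈ 0.825.

β ≈ 0.825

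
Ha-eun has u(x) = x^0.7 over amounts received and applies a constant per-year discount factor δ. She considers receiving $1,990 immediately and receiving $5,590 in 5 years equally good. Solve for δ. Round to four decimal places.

The payoff in 5 years is discounted by δ^5, so u(1990) = δ^5·u(5590) and δ^5 = u(1990)/u(5590).
Since u(x) = x^0.7, δ^5 = (1990/5590)^0.7 = 0.35599^0.7 = 0.48530.
Taking the 5th root: δ = 0.48530^(1/5) ≈ 0.8654.

δ ≈ 0.8654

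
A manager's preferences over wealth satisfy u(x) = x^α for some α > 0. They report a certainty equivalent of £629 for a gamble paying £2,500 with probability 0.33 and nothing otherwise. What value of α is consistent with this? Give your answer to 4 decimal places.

α ≈ 0.8034

Since u(0) = 0, the lottery's EU is 0.33·2500^α.
Indifference: 629^α = 0.33·2500^α, so (629/2500)^α = 0.33.
α = ln(0.33) / ln(629/2500) = -1.1086626/-1.3799148 ≈ 0.8034.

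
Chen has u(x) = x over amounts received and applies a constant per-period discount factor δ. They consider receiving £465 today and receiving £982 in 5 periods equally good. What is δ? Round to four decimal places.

Indifference means u(465) = δ^5 · u(982), so δ^5 = u(465)/u(982).
With u(x) = x: δ^5 = 465/982 = 0.47352.
Hence δ = (0.47352)^(1/5) = 0.861129.

δ ≈ 0.8611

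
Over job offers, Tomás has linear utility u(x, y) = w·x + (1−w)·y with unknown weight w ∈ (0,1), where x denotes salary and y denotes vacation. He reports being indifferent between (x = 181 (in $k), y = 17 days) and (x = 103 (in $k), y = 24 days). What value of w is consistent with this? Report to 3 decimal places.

w = 0.082

u(181,17) = u(103,24) means w·181 + (1−w)·17 = w·103 + (1−w)·24.
Collecting terms: w·78 = (1−w)·7.
Hence w = 7/(78+7) = 7/85 = 0.082.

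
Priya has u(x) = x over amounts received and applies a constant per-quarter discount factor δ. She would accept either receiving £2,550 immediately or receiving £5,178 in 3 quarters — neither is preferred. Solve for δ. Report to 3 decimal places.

δ ≈ 0.790

Equating discounted utilities: u(2550) = δ^3·u(5178) ⇒ δ^3 = u(2550)/u(5178).
With u(x) = x: δ^3 = 2550/5178 = 0.49247.
So δ = 0.49247^(1/3) ≈ 0.790.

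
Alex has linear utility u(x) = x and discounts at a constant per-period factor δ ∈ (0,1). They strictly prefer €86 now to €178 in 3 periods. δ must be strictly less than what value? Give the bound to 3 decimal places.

δ < 0.785

Under u(x) = x this choice says 86 > δ^3·178.
Dividing by 178: δ^3 < 0.48315. Both sides are positive, so the cube root keeps the direction.
δ < 0.48315^(1/3) = 0.785.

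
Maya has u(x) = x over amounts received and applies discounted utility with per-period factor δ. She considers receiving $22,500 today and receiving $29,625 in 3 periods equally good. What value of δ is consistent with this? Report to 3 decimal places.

δ ≈ 0.912

Indifference means u(22500) = δ^3 · u(29625), so δ^3 = u(22500)/u(29625).
With u(x) = x: δ^3 = 22500/29625 = 0.75949.
Hence δ = (0.75949)^(1/3) = 0.91238.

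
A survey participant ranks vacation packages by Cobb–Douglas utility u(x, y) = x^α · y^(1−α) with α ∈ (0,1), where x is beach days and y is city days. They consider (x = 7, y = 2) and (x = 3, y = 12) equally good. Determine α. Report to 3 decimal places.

α ≈ 0.679

Indifference: 7^α · 2^(1−α) = 3^α · 12^(1−α).
(7/3)^α = (12/2)^(1−α); take logs: α·ln(7/3) = (1−α)·ln(12/2), i.e. α·0.847298 = (1−α)·1.791759.
Thus α·(2.639057) = 1.791759, so α = 1.791759/2.639057 ≈ 0.679.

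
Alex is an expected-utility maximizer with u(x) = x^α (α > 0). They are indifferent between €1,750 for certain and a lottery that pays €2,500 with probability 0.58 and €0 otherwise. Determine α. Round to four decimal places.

α ≈ 1.5272

Since u(0) = 0, the lottery's EU is 0.58·2500^α.
Setting u(1750) equal to that: 1750^α = 0.58·2500^α ⇒ (1750/2500)^α = 0.58.
Taking logs: α·ln(1750/2500) = ln(0.58), so α = -0.5447272 / -0.3566749 ≈ 1.5272.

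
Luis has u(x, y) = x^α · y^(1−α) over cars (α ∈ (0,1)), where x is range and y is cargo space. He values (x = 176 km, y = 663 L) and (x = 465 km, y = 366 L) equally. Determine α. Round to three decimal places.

α ≈ 0.379

The Cobb–Douglas utilities coincide, so 176^α·663^(1−α) = 465^α·366^(1−α).
Taking logs: α·ln 176 + (1−α)·ln 663 = α·ln 465 + (1−α)·ln 366, i.e. α·-0.971553 = (1−α)·-0.594142.
So α/(1−α) = (-0.594142)/(-0.971553) = 0.611538, and α = 0.611538/1.611538 ≈ 0.379.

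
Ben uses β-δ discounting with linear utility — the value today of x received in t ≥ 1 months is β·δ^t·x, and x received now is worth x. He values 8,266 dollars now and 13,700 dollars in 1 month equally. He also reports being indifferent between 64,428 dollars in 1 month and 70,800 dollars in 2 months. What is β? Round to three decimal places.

Both payoffs in the second observation are in the future, so β drops out: δ^1·64428 = δ^2·70800 ⇒ δ = 64428/70800 = 0.91000.
Substituting δ into 8266 = β·δ·13700: β = 8266/(12467.000) ≈ 0.663.

β ≈ 0.663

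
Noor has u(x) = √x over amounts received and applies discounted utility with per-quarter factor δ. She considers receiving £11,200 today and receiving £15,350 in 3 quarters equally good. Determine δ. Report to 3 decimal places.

Equating discounted utilities: u(11200) = δ^3·u(15350) ⇒ δ^3 = u(11200)/u(15350).
Since u(x) = √x, δ^3 = √(11200/15350) = 0.85419.
Taking the cube root: δ = 0.85419^(1/3) ≈ 0.949.

δ ≈ 0.949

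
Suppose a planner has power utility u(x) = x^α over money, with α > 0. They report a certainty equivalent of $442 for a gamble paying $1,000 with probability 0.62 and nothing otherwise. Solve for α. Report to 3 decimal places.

α ≈ 0.586

EU(lottery) = 0.62·1000^α + 0.38·0 = 0.62·1000^α.
Setting u(442) equal to that: 442^α = 0.62·1000^α ⇒ (442/1000)^α = 0.62.
α = ln(0.62) / ln(442/1000) = -0.478036/-0.816445 ≈ 0.586.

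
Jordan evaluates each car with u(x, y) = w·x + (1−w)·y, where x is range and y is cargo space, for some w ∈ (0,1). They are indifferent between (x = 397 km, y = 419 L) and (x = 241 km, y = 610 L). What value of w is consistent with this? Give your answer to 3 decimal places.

Equating utilities: w·397 + (1−w)·419 = w·241 + (1−w)·610.
Rearranging, 156·w − 191·(1−w) = 0.
So w/(1−w) = 191/156 = 1.2244, giving w = 191/(156+191) = 0.550.

w = 0.550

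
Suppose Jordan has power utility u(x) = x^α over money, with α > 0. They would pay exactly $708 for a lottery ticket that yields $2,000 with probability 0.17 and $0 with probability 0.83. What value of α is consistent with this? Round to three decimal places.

Since u(0) = 0, the lottery's EU is 0.17·2000^α.
Setting u(708) equal to that: 708^α = 0.17·2000^α ⇒ (708/2000)^α = 0.17.
Taking logs: α·ln(708/2000) = ln(0.17), so α = -1.771957 / -1.038458 ≈ 1.706.

α ≈ 1.706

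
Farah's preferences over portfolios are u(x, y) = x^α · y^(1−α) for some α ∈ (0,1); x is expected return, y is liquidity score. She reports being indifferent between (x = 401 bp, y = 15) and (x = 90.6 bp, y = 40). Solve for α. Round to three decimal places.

α ≈ 0.397

Indifference: 401^α · 15^(1−α) = 90.6^α · 40^(1−α).
Rearrange to (401/90.6)^α = (40/15)^(1−α) and take logs: α·1.487507 = (1−α)·0.980829.
So α/(1−α) = (0.980829)/(1.487507) = 0.659378, and α = 0.659378/1.659378 ≈ 0.397.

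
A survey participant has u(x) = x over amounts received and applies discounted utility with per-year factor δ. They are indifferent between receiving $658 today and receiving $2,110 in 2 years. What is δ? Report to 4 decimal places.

δ ≈ 0.5584

The payoff in 2 years is discounted by δ^2, so u(658) = δ^2·u(2110) and δ^2 = u(658)/u(2110).
With u(x) = x: δ^2 = 658/2110 = 0.31185.
Hence δ = (0.31185)^(1/2) = 0.558434.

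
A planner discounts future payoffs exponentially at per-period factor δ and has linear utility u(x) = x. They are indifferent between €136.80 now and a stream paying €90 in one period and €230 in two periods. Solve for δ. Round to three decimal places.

Present value of the stream is 90·δ + 230·δ². Indifference gives 90δ + 230δ² = 136.80.
So 230δ² + 90δ − 136.80 = 0.
By the quadratic formula (taking the positive root), δ = (−90 + √133956.00) / 460 ≈ 0.600.

δ ≈ 0.600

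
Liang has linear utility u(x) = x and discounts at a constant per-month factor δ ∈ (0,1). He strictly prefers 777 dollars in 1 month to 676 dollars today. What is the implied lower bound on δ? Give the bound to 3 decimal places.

δ > 0.870

The preference means 676 < δ·777.
So δ > 676/777 = 0.87001.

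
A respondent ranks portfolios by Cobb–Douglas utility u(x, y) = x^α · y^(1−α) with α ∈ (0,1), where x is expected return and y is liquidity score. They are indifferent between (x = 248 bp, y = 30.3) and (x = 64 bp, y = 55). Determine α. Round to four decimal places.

Indifference: 248^α · 30.3^(1−α) = 64^α · 55^(1−α).
(248/64)^α = (55/30.3)^(1−α); take logs: α·ln(248/64) = (1−α)·ln(55/30.3), i.e. α·1.3545457 = (1−α)·0.5961855.
So α/(1−α) = (0.5961855)/(1.3545457) = 0.4401369, and α = 0.4401369/1.4401369 ≈ 0.3056.

α ≈ 0.3056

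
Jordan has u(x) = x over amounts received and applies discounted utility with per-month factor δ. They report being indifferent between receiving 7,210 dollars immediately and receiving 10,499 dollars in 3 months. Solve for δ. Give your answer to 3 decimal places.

δ ≈ 0.882

The payoff in 3 months is discounted by δ^3, so u(7210) = δ^3·u(10499) and δ^3 = u(7210)/u(10499).
With u(x) = x: δ^3 = 7210/10499 = 0.68673.
So δ = 0.68673^(1/3) ≈ 0.882.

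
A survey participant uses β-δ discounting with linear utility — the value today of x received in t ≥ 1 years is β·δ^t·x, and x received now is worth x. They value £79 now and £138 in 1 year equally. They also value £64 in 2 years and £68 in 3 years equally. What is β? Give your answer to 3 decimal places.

From the later pair, β·δ^2·64 = β·δ^3·68; dividing through, δ = 64/68 = 0.94118.
Now use the now-vs-future pair: 79 = β·δ·138 gives β = 79/(0.94118·138) ≈ 0.608.

β ≈ 0.608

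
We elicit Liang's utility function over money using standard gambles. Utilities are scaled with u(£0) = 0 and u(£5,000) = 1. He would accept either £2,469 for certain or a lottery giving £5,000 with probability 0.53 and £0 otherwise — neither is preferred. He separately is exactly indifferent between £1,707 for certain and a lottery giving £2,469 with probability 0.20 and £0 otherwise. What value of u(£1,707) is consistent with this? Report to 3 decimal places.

From the first indifference, u(£2,469) = 0.53·u(£5,000) + 0.47·u(£0) = 0.53·1 + 0.47·0 = 0.53.
Chaining: u(£1,707) = 0.20·0.53 + 0.80·0.00 = 0.1060.

0.106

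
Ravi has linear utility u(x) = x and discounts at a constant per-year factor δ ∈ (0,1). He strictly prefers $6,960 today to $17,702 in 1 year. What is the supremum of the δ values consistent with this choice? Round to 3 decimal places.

δ < 0.393

The preference means 6960 > δ·17702.
Dividing through by 17702 gives δ < 0.39318.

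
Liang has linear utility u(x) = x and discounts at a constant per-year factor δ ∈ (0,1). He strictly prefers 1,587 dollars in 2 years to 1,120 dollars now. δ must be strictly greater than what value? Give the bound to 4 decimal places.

The preference means 1120 < δ^2·1587.
So δ^2 > 1120/1587 = 0.70573; taking the square root of both positive sides preserves the inequality.
δ > (1120/1587)^(1/2) ≈ 0.8401.

δ > 0.8401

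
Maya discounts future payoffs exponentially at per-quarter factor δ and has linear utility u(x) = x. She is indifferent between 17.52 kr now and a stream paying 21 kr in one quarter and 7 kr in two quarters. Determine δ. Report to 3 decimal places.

Equating present values: 17.52 = 21δ + 7δ².
So 7δ² + 21δ − 17.52 = 0.
By the quadratic formula (taking the positive root), δ = (−21 + √931.56) / 14 ≈ 0.680.

δ ≈ 0.680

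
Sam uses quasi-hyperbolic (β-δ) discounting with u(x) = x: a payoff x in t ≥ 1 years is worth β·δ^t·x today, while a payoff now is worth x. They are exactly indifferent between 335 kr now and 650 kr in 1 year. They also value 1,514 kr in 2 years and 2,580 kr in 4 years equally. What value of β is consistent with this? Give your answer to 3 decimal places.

β ≈ 0.673

Both payoffs in the second observation are in the future, so β drops out: δ^2·1514 = δ^4·2580 ⇒ δ^2 = 1514/2580 = 0.58682, so δ = 0.76604.
The first indifference: 335 = β·δ·650, so β = 335/(δ·650) = 335/(0.76604·650) ≈ 0.673.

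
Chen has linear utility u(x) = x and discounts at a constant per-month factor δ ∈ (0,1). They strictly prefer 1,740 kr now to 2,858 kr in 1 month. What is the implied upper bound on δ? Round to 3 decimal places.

Comparing present values: 1740 > δ·2858.
Dividing through by 2858 gives δ < 0.60882.

δ < 0.609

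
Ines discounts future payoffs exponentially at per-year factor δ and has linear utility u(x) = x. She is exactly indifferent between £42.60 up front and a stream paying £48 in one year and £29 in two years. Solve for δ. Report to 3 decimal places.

Equating present values: 42.60 = 48δ + 29δ².
So 29δ² + 48δ − 42.60 = 0.
By the quadratic formula (taking the positive root), δ = (−48 + √7245.60) / 58 ≈ 0.640.

δ ≈ 0.640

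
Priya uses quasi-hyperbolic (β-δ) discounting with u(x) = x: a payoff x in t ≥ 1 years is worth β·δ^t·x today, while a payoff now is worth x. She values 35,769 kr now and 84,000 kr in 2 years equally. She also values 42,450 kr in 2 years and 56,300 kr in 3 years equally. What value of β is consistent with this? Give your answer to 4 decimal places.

The second indifference involves only future payoffs, so β cancels: β·δ^2·42450 = β·δ^3·56300, giving δ = 42450/56300 = 0.75400.
Now use the now-vs-future pair: 35769 = β·δ^2·84000 gives β = 35769/(0.56851·84000) ≈ 0.7490.

β ≈ 0.7490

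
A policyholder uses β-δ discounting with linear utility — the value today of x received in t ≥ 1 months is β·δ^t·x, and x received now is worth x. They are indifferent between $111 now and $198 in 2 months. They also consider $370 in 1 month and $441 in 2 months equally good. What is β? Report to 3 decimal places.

β ≈ 0.796

Both payoffs in the second observation are in the future, so β drops out: δ^1·370 = δ^2·441 ⇒ δ = 370/441 = 0.83900.
The first indifference: 111 = β·δ^2·198, so β = 111/(δ^2·198) = 111/(0.70392·198) ≈ 0.796.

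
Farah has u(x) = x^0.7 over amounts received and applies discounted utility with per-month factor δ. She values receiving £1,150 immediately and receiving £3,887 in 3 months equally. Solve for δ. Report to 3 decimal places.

The payoff in 3 months is discounted by δ^3, so u(1150) = δ^3·u(3887) and δ^3 = u(1150)/u(3887).
With u(x) = x^0.7: δ^3 = 1150^0.7/3887^0.7 = (1150/3887)^0.7 = 0.42634.
So δ = 0.42634^(1/3) ≈ 0.753.

δ ≈ 0.753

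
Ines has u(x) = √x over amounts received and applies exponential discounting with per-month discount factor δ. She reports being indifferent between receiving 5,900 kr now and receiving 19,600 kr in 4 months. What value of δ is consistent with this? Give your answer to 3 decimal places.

δ ≈ 0.861

Equating discounted utilities: u(5900) = δ^4·u(19600) ⇒ δ^4 = u(5900)/u(19600).
Since u(x) = √x, δ^4 = √(5900/19600) = 0.54865.
Taking the 4th root: δ = 0.54865^(1/4) ≈ 0.861.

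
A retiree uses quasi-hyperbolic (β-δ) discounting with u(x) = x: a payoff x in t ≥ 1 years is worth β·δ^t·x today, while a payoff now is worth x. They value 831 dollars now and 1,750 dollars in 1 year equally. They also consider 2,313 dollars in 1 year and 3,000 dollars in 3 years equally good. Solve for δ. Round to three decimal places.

The second indifference involves only future payoffs, so β cancels: β·δ^1·2313 = β·δ^3·3000, giving δ^2 = 2313/3000 = 0.77100, so δ = 0.87807.

δ ≈ 0.878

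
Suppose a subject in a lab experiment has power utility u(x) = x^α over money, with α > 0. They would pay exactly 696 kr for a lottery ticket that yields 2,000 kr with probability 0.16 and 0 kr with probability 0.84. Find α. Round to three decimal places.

α ≈ 1.736

Since u(0) = 0, the lottery's EU is 0.16·2000^α.
Indifference: 696^α = 0.16·2000^α, so (696/2000)^α = 0.16.
Take logs: α = ln 0.16 / ln(696/2000) ≈ 1.73613.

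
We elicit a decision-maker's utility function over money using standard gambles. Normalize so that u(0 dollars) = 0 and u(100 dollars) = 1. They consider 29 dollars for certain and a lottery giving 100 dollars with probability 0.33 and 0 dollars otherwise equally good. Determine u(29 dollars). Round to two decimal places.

0.33

By the standard-gamble method, u(29 dollars) is just the indifference probability on the best outcome: 0.33.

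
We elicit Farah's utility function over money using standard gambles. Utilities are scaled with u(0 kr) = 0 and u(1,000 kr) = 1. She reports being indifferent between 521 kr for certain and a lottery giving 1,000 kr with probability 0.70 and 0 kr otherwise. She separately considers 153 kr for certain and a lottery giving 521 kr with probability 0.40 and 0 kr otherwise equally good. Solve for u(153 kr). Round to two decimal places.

From the first indifference, u(521 kr) = 0.70·u(1,000 kr) + 0.30·u(0 kr) = 0.70·1 + 0.30·0 = 0.70.
The second indifference gives u(153 kr) = 0.40·u(521 kr) + 0.60·u(0 kr) = 0.40·0.70 + 0.60·0.00 = 0.2800.

0.28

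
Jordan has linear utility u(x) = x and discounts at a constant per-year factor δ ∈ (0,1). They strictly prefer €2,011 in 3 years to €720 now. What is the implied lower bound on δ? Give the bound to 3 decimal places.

δ > 0.710

The preference means 720 < δ^3·2011.
Hence δ^3 > 720/2011 = 0.35803, and x ↦ x^(1/3) is increasing on (0,∞).
δ > (720/2011)^(1/3) ≈ 0.710.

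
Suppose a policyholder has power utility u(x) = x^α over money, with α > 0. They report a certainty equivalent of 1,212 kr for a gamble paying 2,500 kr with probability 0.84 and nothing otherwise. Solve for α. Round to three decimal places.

Since u(0) = 0, the lottery's EU is 0.84·2500^α.
Setting u(1212) equal to that: 1212^α = 0.84·2500^α ⇒ (1212/2500)^α = 0.84.
Taking logs: α·ln(1212/2500) = ln(0.84), so α = -0.174353 / -0.724019 ≈ 0.241.

α ≈ 0.241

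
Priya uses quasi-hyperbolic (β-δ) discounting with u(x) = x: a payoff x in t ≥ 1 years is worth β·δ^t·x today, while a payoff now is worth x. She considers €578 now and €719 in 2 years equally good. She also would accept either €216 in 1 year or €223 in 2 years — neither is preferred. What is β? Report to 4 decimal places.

The second indifference involves only future payoffs, so β cancels: β·δ^1·216 = β·δ^2·223, giving δ = 216/223 = 0.96861.
The first indifference: 578 = β·δ^2·719, so β = 578/(δ^2·719) = 578/(0.93821·719) ≈ 0.8568.

β ≈ 0.8568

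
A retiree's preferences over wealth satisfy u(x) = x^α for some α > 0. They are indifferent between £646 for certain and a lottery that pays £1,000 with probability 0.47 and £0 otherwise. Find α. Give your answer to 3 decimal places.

α ≈ 1.728

The lottery's expected utility is 0.47·u(1000) + 0.53·u(0) = 0.47·1000^α (since u(0) = 0 for α > 0).
Indifference: 646^α = 0.47·1000^α, so (646/1000)^α = 0.47.
Taking logs: α·ln(646/1000) = ln(0.47), so α = -0.755023 / -0.436956 ≈ 1.728.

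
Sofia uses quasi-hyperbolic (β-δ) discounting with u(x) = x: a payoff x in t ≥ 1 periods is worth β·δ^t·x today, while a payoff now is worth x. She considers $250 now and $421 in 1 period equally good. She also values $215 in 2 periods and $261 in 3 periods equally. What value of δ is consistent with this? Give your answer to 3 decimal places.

δ ≈ 0.824

From the later pair, β·δ^2·215 = β·δ^3·261; dividing through, δ = 215/261 = 0.82375.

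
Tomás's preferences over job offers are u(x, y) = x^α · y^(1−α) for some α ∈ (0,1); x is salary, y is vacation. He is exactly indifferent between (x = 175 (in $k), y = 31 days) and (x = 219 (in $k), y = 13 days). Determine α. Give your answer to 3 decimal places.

α ≈ 0.795

Set the two utilities equal: 175^α·31^(1−α) = 219^α·13^(1−α).
Rearrange to (175/219)^α = (13/31)^(1−α) and take logs: α·-0.224286 = (1−α)·-0.869038.
Thus α·(-1.093324) = -0.869038, so α = -0.869038/-1.093324 ≈ 0.795.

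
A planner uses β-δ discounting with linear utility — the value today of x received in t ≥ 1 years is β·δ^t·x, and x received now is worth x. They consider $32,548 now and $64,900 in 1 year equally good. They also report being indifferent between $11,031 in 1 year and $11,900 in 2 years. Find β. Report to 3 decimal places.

From the later pair, β·δ^1·11031 = β·δ^2·11900; dividing through, δ = 11031/11900 = 0.92697.
Now use the now-vs-future pair: 32548 = β·δ·64900 gives β = 32548/(0.92697·64900) ≈ 0.541.

β ≈ 0.541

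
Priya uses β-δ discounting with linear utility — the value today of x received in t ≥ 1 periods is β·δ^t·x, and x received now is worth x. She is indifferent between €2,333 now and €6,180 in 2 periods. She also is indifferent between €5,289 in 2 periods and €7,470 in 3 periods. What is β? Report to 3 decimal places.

β ≈ 0.753

From the later pair, β·δ^2·5289 = β·δ^3·7470; dividing through, δ = 5289/7470 = 0.70803.
The first indifference: 2333 = β·δ^2·6180, so β = 2333/(δ^2·6180) = 2333/(0.50131·6180) ≈ 0.753.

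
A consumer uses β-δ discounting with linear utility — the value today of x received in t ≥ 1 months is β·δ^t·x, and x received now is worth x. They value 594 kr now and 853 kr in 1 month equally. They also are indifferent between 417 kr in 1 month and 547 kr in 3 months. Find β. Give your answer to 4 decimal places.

The second indifference involves only future payoffs, so β cancels: β·δ^1·417 = β·δ^3·547, giving δ^2 = 417/547 = 0.76234, so δ = 0.87312.
Substituting δ into 594 = β·δ·853: β = 594/(744.772) ≈ 0.7976.

β ≈ 0.7976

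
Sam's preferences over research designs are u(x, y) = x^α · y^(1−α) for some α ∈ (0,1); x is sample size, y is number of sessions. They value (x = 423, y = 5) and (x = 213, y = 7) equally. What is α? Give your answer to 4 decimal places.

Set the two utilities equal: 423^α·5^(1−α) = 213^α·7^(1−α).
(423/213)^α = (7/5)^(1−α); take logs: α·ln(423/213) = (1−α)·ln(7/5), i.e. α·0.6860800 = (1−α)·0.3364722.
So α/(1−α) = (0.3364722)/(0.6860800) = 0.4904271, and α = 0.4904271/1.4904271 ≈ 0.3291.

α ≈ 0.3291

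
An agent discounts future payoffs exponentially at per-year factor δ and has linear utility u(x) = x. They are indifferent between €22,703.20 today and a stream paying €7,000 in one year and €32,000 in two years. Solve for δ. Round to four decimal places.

δ ≈ 0.7400

The stream is worth 7000δ + 32000δ² today, so 7000δ + 32000δ² = 22703.20.
So 32000δ² + 7000δ − 22703.20 = 0.
δ = (−7000 + √(7000² + 4·32000·22703.20)) / (2·32000) = (−7000 + √2955009600.00) / 64000 ≈ 0.7400.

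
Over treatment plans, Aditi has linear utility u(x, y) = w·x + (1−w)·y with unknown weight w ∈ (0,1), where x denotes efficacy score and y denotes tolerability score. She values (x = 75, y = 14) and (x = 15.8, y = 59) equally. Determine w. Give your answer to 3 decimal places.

Indifference: w·75 + (1−w)·14 = w·15.8 + (1−w)·59.
Collecting terms: w·59.2 = (1−w)·45.
Hence w = 45/(59.2+45) = 45/104.2 = 0.432.

w = 0.432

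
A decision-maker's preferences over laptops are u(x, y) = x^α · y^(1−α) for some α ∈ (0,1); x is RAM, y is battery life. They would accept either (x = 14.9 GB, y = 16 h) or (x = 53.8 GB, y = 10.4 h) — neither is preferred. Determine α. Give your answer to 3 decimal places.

The Cobb–Douglas utilities coincide, so 14.9^α·16^(1−α) = 53.8^α·10.4^(1−α).
Rearrange to (14.9/53.8)^α = (10.4/16)^(1−α) and take logs: α·-1.283912 = (1−α)·-0.430783.
So α/(1−α) = (-0.430783)/(-1.283912) = 0.335524, and α = 0.335524/1.335524 ≈ 0.251.

α ≈ 0.251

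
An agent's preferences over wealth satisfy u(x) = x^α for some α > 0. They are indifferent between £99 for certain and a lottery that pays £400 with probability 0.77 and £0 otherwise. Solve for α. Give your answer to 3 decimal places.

The lottery's expected utility is 0.77·u(400) + 0.23·u(0) = 0.77·400^α (since u(0) = 0 for α > 0).
Indifference: 99^α = 0.77·400^α, so (99/400)^α = 0.77.
Taking logs: α·ln(99/400) = ln(0.77), so α = -0.261365 / -1.396345 ≈ 0.187.

α ≈ 0.187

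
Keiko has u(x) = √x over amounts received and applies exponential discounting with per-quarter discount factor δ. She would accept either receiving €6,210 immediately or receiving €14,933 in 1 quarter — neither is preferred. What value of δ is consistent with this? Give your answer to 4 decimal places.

δ ≈ 0.6449

The payoff in 1 quarter is discounted by δ, so u(6210) = δ·u(14933) and δ = u(6210)/u(14933).
With u(x) = √x: δ = √6210/√14933 = √(6210/14933) = 0.64487.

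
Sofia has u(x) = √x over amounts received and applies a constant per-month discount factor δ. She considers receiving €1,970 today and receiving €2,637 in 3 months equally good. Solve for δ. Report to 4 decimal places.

The payoff in 3 months is discounted by δ^3, so u(1970) = δ^3·u(2637) and δ^3 = u(1970)/u(2637).
With u(x) = √x: δ^3 = √1970/√2637 = √(1970/2637) = 0.86433.
So δ = 0.86433^(1/3) ≈ 0.9526.

δ ≈ 0.9526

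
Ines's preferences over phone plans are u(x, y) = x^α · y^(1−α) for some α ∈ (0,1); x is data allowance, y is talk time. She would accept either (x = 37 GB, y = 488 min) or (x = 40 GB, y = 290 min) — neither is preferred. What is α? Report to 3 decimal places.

α ≈ 0.870

Indifference: 37^α · 488^(1−α) = 40^α · 290^(1−α).
Rearrange to (37/40)^α = (290/488)^(1−α) and take logs: α·-0.077962 = (1−α)·-0.520434.
Thus α·(-0.598396) = -0.520434, so α = -0.520434/-0.598396 ≈ 0.870.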